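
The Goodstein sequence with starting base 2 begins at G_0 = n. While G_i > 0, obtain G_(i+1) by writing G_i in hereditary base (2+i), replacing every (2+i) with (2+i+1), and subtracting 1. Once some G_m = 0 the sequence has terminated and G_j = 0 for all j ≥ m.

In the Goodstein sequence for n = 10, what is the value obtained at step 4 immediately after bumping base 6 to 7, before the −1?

i=0: 10 = 2^(2 + 1) + 2 (b=2); 2→3: 3^(3 + 1) + 3 = 84; 84−1 = 83
i=1: 83 = 3^(3 + 1) + 2 (b=3); 3→4: 4^(4 + 1) + 2 = 1026; 1026−1 = 1025
i=2: 1025 = 4^(4 + 1) + 1 (b=4); 4→5: 5^(5 + 1) + 1 = 15626; 15626−1 = 15625
i=3: 15625 = 5^(5 + 1) (b=5); 5→6: 6^(6 + 1) = 279936; 279936−1 = 279935
i=4: 279935 = 5·6^6 + 5·6^5 + 5·6^4 + 5·6^3 + 5·6^2 + 5·6 + 5 (b=6); 6→7: 5·7^7 + 5·7^5 + 5·7^4 + 5·7^3 + 5·7^2 + 5·7 + 5 = 4215755; 4215755−1 = 4215754

4215755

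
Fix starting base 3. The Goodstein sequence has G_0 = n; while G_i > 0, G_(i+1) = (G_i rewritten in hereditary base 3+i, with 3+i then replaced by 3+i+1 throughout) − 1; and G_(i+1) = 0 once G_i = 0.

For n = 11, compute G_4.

G_0=11  [base 3] 3^2 + 2  →[3↦4]→  4^2 + 2 = 18  −1 ⇒ G_1=17
G_1=17  [base 4] 4^2 + 1  →[4↦5]→  5^2 + 1 = 26  −1 ⇒ G_2=25
G_2=25  [base 5] 5^2  →[5↦6]→  6^2 = 36  −1 ⇒ G_3=35
G_3=35  [base 6] 5·6 + 5  →[6↦7]→  5·7 + 5 = 40  −1 ⇒ G_4=39
G_4=39  [base 7] 5·7 + 4  →[7↦8]→  5·8 + 4 = 44  −1 ⇒ G_5=43

39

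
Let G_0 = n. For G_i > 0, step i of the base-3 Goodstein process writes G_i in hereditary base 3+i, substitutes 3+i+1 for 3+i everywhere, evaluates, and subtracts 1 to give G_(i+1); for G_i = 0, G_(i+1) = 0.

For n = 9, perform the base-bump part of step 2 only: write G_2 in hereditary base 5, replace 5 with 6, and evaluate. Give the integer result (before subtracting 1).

20

9 —HB3→ 3^2 —bump→ 4^2 = 16 —(−1)→ 15
15 —HB4→ 3·4 + 3 —bump→ 3·5 + 3 = 18 —(−1)→ 17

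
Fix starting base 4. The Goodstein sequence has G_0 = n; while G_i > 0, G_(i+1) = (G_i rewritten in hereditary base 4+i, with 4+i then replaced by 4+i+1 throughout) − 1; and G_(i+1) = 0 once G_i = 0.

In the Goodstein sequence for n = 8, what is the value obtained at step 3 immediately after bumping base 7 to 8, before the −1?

10

step 0: 8 = 2·4; sub 5 for 4: 2·5; = 10; G_1 = 10−1 = 9
step 1: 9 = 5 + 4; sub 6 for 5: 6 + 4; = 10; G_2 = 10−1 = 9
step 2: 9 = 6 + 3; sub 7 for 6: 7 + 3; = 10; G_3 = 10−1 = 9
step 3: 9 = 7 + 2; sub 8 for 7: 8 + 2; = 10; G_4 = 10−1 = 9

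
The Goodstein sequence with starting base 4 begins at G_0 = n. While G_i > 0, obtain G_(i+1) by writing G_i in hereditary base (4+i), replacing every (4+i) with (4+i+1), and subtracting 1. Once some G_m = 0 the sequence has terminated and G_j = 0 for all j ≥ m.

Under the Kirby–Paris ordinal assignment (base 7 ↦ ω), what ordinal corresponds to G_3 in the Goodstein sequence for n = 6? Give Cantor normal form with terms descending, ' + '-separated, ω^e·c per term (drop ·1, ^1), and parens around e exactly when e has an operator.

base 4: 6 = 4 + 2; at 5: 5 + 2 = 7; next = 6
base 5: 6 = 5 + 1; at 6: 6 + 1 = 7; next = 6
base 6: 6 = 6; at 7: 7 = 7; next = 6
base 7: 6 = 6; at 8: 6 = 6; next = 5

6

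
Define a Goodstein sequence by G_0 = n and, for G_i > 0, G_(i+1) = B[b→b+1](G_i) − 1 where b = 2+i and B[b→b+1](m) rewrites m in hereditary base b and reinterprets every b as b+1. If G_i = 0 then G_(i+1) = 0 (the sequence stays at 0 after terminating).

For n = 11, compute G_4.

step 0: 11 = 2^(2 + 1) + 2 + 1; sub 3 for 2: 3^(3 + 1) + 3 + 1; = 85; G_1 = 85−1 = 84
step 1: 84 = 3^(3 + 1) + 3; sub 4 for 3: 4^(4 + 1) + 4; = 1028; G_2 = 1028−1 = 1027
step 2: 1027 = 4^(4 + 1) + 3; sub 5 for 4: 5^(5 + 1) + 3; = 15628; G_3 = 15628−1 = 15627
step 3: 15627 = 5^(5 + 1) + 2; sub 6 for 5: 6^(6 + 1) + 2; = 279938; G_4 = 279938−1 = 279937
step 4: 279937 = 6^(6 + 1) + 1; sub 7 for 6: 7^(7 + 1) + 1; = 5764802; G_5 = 5764802−1 = 5764801

279937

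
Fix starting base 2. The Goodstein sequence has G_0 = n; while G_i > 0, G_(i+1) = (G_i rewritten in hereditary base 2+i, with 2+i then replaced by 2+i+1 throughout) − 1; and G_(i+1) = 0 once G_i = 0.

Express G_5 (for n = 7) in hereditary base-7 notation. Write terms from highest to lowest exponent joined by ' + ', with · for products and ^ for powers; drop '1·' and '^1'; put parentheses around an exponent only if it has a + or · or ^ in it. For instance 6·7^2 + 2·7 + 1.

7^7

7 —HB2→ 2^2 + 2 + 1 —bump→ 3^3 + 3 + 1 = 31 —(−1)→ 30
30 —HB3→ 3^3 + 3 —bump→ 4^4 + 4 = 260 —(−1)→ 259
259 —HB4→ 4^4 + 3 —bump→ 5^5 + 3 = 3128 —(−1)→ 3127
3127 —HB5→ 5^5 + 2 —bump→ 6^6 + 2 = 46658 —(−1)→ 46657
46657 —HB6→ 6^6 + 1 —bump→ 7^7 + 1 = 823544 —(−1)→ 823543
823543 —HB7→ 7^7 —bump→ 8^8 = 16777216 —(−1)→ 16777215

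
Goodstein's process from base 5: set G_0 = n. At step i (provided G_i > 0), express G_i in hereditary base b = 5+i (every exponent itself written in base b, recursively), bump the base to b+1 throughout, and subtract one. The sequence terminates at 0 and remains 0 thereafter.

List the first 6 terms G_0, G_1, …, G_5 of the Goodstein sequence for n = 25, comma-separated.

25 —HB5→ 5^2 —bump→ 6^2 = 36 —(−1)→ 35
35 —HB6→ 5·6 + 5 —bump→ 5·7 + 5 = 40 —(−1)→ 39
39 —HB7→ 5·7 + 4 —bump→ 5·8 + 4 = 44 —(−1)→ 43
43 —HB8→ 5·8 + 3 —bump→ 5·9 + 3 = 48 —(−1)→ 47
47 —HB9→ 5·9 + 2 —bump→ 5·10 + 2 = 52 —(−1)→ 51

25, 35, 39, 43, 47, 51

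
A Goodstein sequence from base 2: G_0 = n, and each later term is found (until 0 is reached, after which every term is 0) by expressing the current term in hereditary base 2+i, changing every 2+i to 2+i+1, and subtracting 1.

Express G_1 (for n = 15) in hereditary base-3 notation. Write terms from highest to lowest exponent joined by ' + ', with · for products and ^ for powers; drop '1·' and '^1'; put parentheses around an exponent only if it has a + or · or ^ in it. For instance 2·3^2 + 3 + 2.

3^(3 + 1) + 3^3 + 3

G_0 = 15. HB_2(15) = 2^(2 + 1) + 2^2 + 2 + 1. Bump = 112. G_1 = 111.
G_1 = 111. HB_3(111) = 3^(3 + 1) + 3^3 + 3. Bump = 1284. G_2 = 1283.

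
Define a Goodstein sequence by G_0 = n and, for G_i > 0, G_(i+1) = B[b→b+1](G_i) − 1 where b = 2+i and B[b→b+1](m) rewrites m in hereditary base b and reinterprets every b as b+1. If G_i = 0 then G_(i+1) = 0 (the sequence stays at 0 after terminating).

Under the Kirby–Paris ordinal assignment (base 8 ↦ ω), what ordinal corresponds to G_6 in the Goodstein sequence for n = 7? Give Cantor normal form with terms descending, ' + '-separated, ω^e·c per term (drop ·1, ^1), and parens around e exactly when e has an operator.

G_0=7  [base 2] 2^2 + 2 + 1  →[2↦3]→  3^3 + 3 + 1 = 31  −1 ⇒ G_1=30
G_1=30  [base 3] 3^3 + 3  →[3↦4]→  4^4 + 4 = 260  −1 ⇒ G_2=259
G_2=259  [base 4] 4^4 + 3  →[4↦5]→  5^5 + 3 = 3128  −1 ⇒ G_3=3127
G_3=3127  [base 5] 5^5 + 2  →[5↦6]→  6^6 + 2 = 46658  −1 ⇒ G_4=46657
G_4=46657  [base 6] 6^6 + 1  →[6↦7]→  7^7 + 1 = 823544  −1 ⇒ G_5=823543
G_5=823543  [base 7] 7^7  →[7↦8]→  8^8 = 16777216  −1 ⇒ G_6=16777215
G_6=16777215  [base 8] 7·8^7 + 7·8^6 + 7·8^5 + 7·8^4 + 7·8^3 + 7·8^2 + 7·8 + 7  →[8↦9]→  7·9^7 + 7·9^6 + 7·9^5 + 7·9^4 + 7·9^3 + 7·9^2 + 7·9 + 7 = 37665880  −1 ⇒ G_7=37665879

ω^7·7 + ω^6·7 + ω^5·7 + ω^4·7 + ω^3·7 + ω^2·7 + ω·7 + 7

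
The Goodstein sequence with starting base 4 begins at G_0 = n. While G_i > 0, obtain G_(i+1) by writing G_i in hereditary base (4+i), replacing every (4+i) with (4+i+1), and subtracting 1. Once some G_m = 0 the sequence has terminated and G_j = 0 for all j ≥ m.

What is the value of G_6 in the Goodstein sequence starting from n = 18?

step 0: 18 = 4^2 + 2; sub 5 for 4: 5^2 + 2; = 27; G_1 = 27−1 = 26
step 1: 26 = 5^2 + 1; sub 6 for 5: 6^2 + 1; = 37; G_2 = 37−1 = 36
step 2: 36 = 6^2; sub 7 for 6: 7^2; = 49; G_3 = 49−1 = 48
step 3: 48 = 6·7 + 6; sub 8 for 7: 6·8 + 6; = 54; G_4 = 54−1 = 53
step 4: 53 = 6·8 + 5; sub 9 for 8: 6·9 + 5; = 59; G_5 = 59−1 = 58
step 5: 58 = 6·9 + 4; sub 10 for 9: 6·10 + 4; = 64; G_6 = 64−1 = 63

63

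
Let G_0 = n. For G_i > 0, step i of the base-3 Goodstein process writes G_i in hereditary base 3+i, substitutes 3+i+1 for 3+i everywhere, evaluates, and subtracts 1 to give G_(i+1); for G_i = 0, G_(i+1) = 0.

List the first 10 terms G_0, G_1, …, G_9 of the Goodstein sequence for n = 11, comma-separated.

11, 17, 25, 35, 39, 43, 47, 51, 55, 59

G_0=11  [base 3] 3^2 + 2  →[3↦4]→  4^2 + 2 = 18  −1 ⇒ G_1=17
G_1=17  [base 4] 4^2 + 1  →[4↦5]→  5^2 + 1 = 26  −1 ⇒ G_2=25
G_2=25  [base 5] 5^2  →[5↦6]→  6^2 = 36  −1 ⇒ G_3=35
G_3=35  [base 6] 5·6 + 5  →[6↦7]→  5·7 + 5 = 40  −1 ⇒ G_4=39
G_4=39  [base 7] 5·7 + 4  →[7↦8]→  5·8 + 4 = 44  −1 ⇒ G_5=43
G_5=43  [base 8] 5·8 + 3  →[8↦9]→  5·9 + 3 = 48  −1 ⇒ G_6=47
G_6=47  [base 9] 5·9 + 2  →[9↦10]→  5·10 + 2 = 52  −1 ⇒ G_7=51
G_7=51  [base 10] 5·10 + 1  →[10↦11]→  5·11 + 1 = 56  −1 ⇒ G_8=55
G_8=55  [base 11] 5·11  →[11↦12]→  5·12 = 60  −1 ⇒ G_9=59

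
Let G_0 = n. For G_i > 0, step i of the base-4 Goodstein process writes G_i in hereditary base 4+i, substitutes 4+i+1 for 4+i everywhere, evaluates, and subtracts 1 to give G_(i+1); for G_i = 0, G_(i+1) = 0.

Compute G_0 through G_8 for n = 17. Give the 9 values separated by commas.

17, 25, 35, 39, 43, 47, 51, 55, 59

base 4: 17 = 4^2 + 1; at 5: 5^2 + 1 = 26; next = 25
base 5: 25 = 5^2; at 6: 6^2 = 36; next = 35
base 6: 35 = 5·6 + 5; at 7: 5·7 + 5 = 40; next = 39
base 7: 39 = 5·7 + 4; at 8: 5·8 + 4 = 44; next = 43
base 8: 43 = 5·8 + 3; at 9: 5·9 + 3 = 48; next = 47
base 9: 47 = 5·9 + 2; at 10: 5·10 + 2 = 52; next = 51
base 10: 51 = 5·10 + 1; at 11: 5·11 + 1 = 56; next = 55
base 11: 55 = 5·11; at 12: 5·12 = 60; next = 59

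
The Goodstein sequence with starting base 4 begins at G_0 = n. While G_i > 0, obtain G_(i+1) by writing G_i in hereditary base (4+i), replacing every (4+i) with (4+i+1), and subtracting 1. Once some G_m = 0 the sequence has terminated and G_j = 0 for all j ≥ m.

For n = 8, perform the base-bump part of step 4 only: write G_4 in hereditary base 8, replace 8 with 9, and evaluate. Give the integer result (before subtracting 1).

i=0: 8 = 2·4 (b=4); 4→5: 2·5 = 10; 10−1 = 9
i=1: 9 = 5 + 4 (b=5); 5→6: 6 + 4 = 10; 10−1 = 9
i=2: 9 = 6 + 3 (b=6); 6→7: 7 + 3 = 10; 10−1 = 9
i=3: 9 = 7 + 2 (b=7); 7→8: 8 + 2 = 10; 10−1 = 9
i=4: 9 = 8 + 1 (b=8); 8→9: 9 + 1 = 10; 10−1 = 9

10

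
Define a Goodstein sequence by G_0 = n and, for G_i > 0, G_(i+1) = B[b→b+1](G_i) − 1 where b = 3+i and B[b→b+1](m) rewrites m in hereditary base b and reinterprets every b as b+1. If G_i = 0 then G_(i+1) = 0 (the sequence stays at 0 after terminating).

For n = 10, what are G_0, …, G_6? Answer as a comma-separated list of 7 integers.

(0) 10|_3 = 3^2 + 1 ↦ 4^2 + 1|_4 = 17 ⇒ 16
(1) 16|_4 = 4^2 ↦ 5^2|_5 = 25 ⇒ 24
(2) 24|_5 = 4·5 + 4 ↦ 4·6 + 4|_6 = 28 ⇒ 27
(3) 27|_6 = 4·6 + 3 ↦ 4·7 + 3|_7 = 31 ⇒ 30
(4) 30|_7 = 4·7 + 2 ↦ 4·8 + 2|_8 = 34 ⇒ 33
(5) 33|_8 = 4·8 + 1 ↦ 4·9 + 1|_9 = 37 ⇒ 36

10, 16, 24, 27, 30, 33, 36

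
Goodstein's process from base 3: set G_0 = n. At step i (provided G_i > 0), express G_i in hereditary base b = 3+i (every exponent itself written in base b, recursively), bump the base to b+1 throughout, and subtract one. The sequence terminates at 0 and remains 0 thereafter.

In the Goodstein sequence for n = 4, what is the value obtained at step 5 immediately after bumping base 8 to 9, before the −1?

G_0=4  [base 3] 3 + 1  →[3↦4]→  4 + 1 = 5  −1 ⇒ G_1=4
G_1=4  [base 4] 4  →[4↦5]→  5 = 5  −1 ⇒ G_2=4
G_2=4  [base 5] 4  →[5↦6]→  4 = 4  −1 ⇒ G_3=3
G_3=3  [base 6] 3  →[6↦7]→  3 = 3  −1 ⇒ G_4=2
G_4=2  [base 7] 2  →[7↦8]→  2 = 2  −1 ⇒ G_5=1
G_5=1  [base 8] 1  →[8↦9]→  1 = 1  −1 ⇒ G_6=0

1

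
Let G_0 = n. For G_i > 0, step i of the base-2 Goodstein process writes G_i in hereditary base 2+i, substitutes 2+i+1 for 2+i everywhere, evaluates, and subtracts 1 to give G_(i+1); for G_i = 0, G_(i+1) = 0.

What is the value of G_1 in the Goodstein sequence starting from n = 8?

80

base 2: 8 = 2^(2 + 1); at 3: 3^(3 + 1) = 81; next = 80
base 3: 80 = 2·3^3 + 2·3^2 + 2·3 + 2; at 4: 2·4^4 + 2·4^2 + 2·4 + 2 = 554; next = 553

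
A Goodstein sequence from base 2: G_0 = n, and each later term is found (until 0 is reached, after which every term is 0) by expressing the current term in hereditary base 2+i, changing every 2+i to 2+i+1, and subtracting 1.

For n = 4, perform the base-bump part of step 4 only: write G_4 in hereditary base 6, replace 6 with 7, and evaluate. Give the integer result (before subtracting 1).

110

i=0: 4 = 2^2 (b=2); 2→3: 3^3 = 27; 27−1 = 26
i=1: 26 = 2·3^2 + 2·3 + 2 (b=3); 3→4: 2·4^2 + 2·4 + 2 = 42; 42−1 = 41
i=2: 41 = 2·4^2 + 2·4 + 1 (b=4); 4→5: 2·5^2 + 2·5 + 1 = 61; 61−1 = 60
i=3: 60 = 2·5^2 + 2·5 (b=5); 5→6: 2·6^2 + 2·6 = 84; 84−1 = 83
i=4: 83 = 2·6^2 + 6 + 5 (b=6); 6→7: 2·7^2 + 7 + 5 = 110; 110−1 = 109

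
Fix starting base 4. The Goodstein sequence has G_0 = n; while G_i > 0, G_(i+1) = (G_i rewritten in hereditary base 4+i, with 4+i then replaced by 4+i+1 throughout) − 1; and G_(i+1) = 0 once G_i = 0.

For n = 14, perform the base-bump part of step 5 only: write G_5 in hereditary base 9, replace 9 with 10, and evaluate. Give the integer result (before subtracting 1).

base 4: 14 = 3·4 + 2; at 5: 3·5 + 2 = 17; next = 16
base 5: 16 = 3·5 + 1; at 6: 3·6 + 1 = 19; next = 18
base 6: 18 = 3·6; at 7: 3·7 = 21; next = 20
base 7: 20 = 2·7 + 6; at 8: 2·8 + 6 = 22; next = 21
base 8: 21 = 2·8 + 5; at 9: 2·9 + 5 = 23; next = 22
base 9: 22 = 2·9 + 4; at 10: 2·10 + 4 = 24; next = 23

24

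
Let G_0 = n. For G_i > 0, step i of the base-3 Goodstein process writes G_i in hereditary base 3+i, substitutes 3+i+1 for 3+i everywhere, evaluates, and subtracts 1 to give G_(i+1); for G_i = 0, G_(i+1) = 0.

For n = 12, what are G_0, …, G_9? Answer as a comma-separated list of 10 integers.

12, 19, 27, 37, 49, 63, 69, 75, 81, 87

[0] 12 ≡ 3^2 + 3 (base 3). Lift 4: 20. −1: 19.
[1] 19 ≡ 4^2 + 3 (base 4). Lift 5: 28. −1: 27.
[2] 27 ≡ 5^2 + 2 (base 5). Lift 6: 38. −1: 37.
[3] 37 ≡ 6^2 + 1 (base 6). Lift 7: 50. −1: 49.
[4] 49 ≡ 7^2 (base 7). Lift 8: 64. −1: 63.
[5] 63 ≡ 7·8 + 7 (base 8). Lift 9: 70. −1: 69.
[6] 69 ≡ 7·9 + 6 (base 9). Lift 10: 76. −1: 75.
[7] 75 ≡ 7·10 + 5 (base 10). Lift 11: 82. −1: 81.
[8] 81 ≡ 7·11 + 4 (base 11). Lift 12: 88. −1: 87.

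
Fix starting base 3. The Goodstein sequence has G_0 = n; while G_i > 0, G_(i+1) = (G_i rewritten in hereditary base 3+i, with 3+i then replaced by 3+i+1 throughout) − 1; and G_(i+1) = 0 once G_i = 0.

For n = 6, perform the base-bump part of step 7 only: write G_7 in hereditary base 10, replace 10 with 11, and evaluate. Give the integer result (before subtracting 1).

5

[0] 6 ≡ 2·3 (base 3). Lift 4: 8. −1: 7.
[1] 7 ≡ 4 + 3 (base 4). Lift 5: 8. −1: 7.
[2] 7 ≡ 5 + 2 (base 5). Lift 6: 8. −1: 7.
[3] 7 ≡ 6 + 1 (base 6). Lift 7: 8. −1: 7.
[4] 7 ≡ 7 (base 7). Lift 8: 8. −1: 7.
[5] 7 ≡ 7 (base 8). Lift 9: 7. −1: 6.
[6] 6 ≡ 6 (base 9). Lift 10: 6. −1: 5.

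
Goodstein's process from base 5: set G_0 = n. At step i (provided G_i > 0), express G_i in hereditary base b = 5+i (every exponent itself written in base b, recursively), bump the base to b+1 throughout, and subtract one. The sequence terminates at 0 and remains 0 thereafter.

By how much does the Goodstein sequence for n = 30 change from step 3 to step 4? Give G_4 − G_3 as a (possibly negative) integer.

step 0: 30 = 5^2 + 5; sub 6 for 5: 6^2 + 6; = 42; G_1 = 42−1 = 41
step 1: 41 = 6^2 + 5; sub 7 for 6: 7^2 + 5; = 54; G_2 = 54−1 = 53
step 2: 53 = 7^2 + 4; sub 8 for 7: 8^2 + 4; = 68; G_3 = 68−1 = 67
step 3: 67 = 8^2 + 3; sub 9 for 8: 9^2 + 3; = 84; G_4 = 84−1 = 83

16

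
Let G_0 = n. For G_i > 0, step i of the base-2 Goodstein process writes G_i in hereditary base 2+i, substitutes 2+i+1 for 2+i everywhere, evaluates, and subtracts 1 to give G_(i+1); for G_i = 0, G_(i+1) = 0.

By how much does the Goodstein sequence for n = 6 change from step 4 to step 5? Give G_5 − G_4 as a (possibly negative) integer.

51384

(0) 6|_2 = 2^2 + 2 ↦ 3^3 + 3|_3 = 30 ⇒ 29
(1) 29|_3 = 3^3 + 2 ↦ 4^4 + 2|_4 = 258 ⇒ 257
(2) 257|_4 = 4^4 + 1 ↦ 5^5 + 1|_5 = 3126 ⇒ 3125
(3) 3125|_5 = 5^5 ↦ 6^6|_6 = 46656 ⇒ 46655
(4) 46655|_6 = 5·6^5 + 5·6^4 + 5·6^3 + 5·6^2 + 5·6 + 5 ↦ 5·7^5 + 5·7^4 + 5·7^3 + 5·7^2 + 5·7 + 5|_7 = 98040 ⇒ 98039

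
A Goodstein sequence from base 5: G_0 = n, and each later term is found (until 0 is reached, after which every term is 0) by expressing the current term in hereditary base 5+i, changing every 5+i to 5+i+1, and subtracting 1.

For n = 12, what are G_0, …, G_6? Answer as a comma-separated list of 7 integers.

12, 13, 14, 15, 15, 15, 15

[0] 12 ≡ 2·5 + 2 (base 5). Lift 6: 14. −1: 13.
[1] 13 ≡ 2·6 + 1 (base 6). Lift 7: 15. −1: 14.
[2] 14 ≡ 2·7 (base 7). Lift 8: 16. −1: 15.
[3] 15 ≡ 8 + 7 (base 8). Lift 9: 16. −1: 15.
[4] 15 ≡ 9 + 6 (base 9). Lift 10: 16. −1: 15.
[5] 15 ≡ 10 + 5 (base 10). Lift 11: 16. −1: 15.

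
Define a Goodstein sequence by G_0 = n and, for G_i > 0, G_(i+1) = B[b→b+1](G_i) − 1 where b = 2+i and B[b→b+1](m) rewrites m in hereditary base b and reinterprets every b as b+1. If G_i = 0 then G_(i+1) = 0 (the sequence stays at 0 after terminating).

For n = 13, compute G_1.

108

base 2: 13 = 2^(2 + 1) + 2^2 + 1; at 3: 3^(3 + 1) + 3^3 + 1 = 109; next = 108
base 3: 108 = 3^(3 + 1) + 3^3; at 4: 4^(4 + 1) + 4^4 = 1280; next = 1279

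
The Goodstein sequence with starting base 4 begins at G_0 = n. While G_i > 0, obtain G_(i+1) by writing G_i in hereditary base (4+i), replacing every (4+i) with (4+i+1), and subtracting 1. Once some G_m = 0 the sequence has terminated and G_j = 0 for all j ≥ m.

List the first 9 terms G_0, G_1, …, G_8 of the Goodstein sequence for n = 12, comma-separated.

base 4: 12 = 3·4; at 5: 3·5 = 15; next = 14
base 5: 14 = 2·5 + 4; at 6: 2·6 + 4 = 16; next = 15
base 6: 15 = 2·6 + 3; at 7: 2·7 + 3 = 17; next = 16
base 7: 16 = 2·7 + 2; at 8: 2·8 + 2 = 18; next = 17
base 8: 17 = 2·8 + 1; at 9: 2·9 + 1 = 19; next = 18
base 9: 18 = 2·9; at 10: 2·10 = 20; next = 19
base 10: 19 = 10 + 9; at 11: 11 + 9 = 20; next = 19
base 11: 19 = 11 + 8; at 12: 12 + 8 = 20; next = 19

12, 14, 15, 16, 17, 18, 19, 19, 19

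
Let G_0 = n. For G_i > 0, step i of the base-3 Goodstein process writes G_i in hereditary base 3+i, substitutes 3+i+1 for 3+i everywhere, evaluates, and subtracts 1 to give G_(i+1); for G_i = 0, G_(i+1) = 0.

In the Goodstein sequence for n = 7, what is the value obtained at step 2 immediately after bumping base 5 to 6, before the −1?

10

G_0=7  [base 3] 2·3 + 1  →[3↦4]→  2·4 + 1 = 9  −1 ⇒ G_1=8
G_1=8  [base 4] 2·4  →[4↦5]→  2·5 = 10  −1 ⇒ G_2=9
G_2=9  [base 5] 5 + 4  →[5↦6]→  6 + 4 = 10  −1 ⇒ G_3=9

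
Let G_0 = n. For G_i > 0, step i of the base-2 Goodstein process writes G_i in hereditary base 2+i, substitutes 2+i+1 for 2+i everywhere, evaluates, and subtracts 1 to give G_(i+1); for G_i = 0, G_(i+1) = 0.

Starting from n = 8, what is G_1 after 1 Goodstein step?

80

step 0: 8 = 2^(2 + 1); sub 3 for 2: 3^(3 + 1); = 81; G_1 = 81−1 = 80
step 1: 80 = 2·3^3 + 2·3^2 + 2·3 + 2; sub 4 for 3: 2·4^4 + 2·4^2 + 2·4 + 2; = 554; G_2 = 554−1 = 553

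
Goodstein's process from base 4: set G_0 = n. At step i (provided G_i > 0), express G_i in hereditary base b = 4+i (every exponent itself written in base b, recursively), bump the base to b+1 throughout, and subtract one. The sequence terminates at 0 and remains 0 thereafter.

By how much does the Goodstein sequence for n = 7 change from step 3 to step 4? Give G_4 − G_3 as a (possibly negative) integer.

0

G_0 = 7. HB_4(7) = 4 + 3. Bump = 8. G_1 = 7.
G_1 = 7. HB_5(7) = 5 + 2. Bump = 8. G_2 = 7.
G_2 = 7. HB_6(7) = 6 + 1. Bump = 8. G_3 = 7.
G_3 = 7. HB_7(7) = 7. Bump = 8. G_4 = 7.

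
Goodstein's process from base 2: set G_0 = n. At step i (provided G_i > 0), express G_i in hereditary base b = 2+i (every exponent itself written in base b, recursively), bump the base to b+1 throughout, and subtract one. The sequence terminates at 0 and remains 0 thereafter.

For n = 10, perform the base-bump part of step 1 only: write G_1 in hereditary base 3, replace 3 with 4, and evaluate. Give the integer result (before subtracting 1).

1026

(0) 10|_2 = 2^(2 + 1) + 2 ↦ 3^(3 + 1) + 3|_3 = 84 ⇒ 83
(1) 83|_3 = 3^(3 + 1) + 2 ↦ 4^(4 + 1) + 2|_4 = 1026 ⇒ 1025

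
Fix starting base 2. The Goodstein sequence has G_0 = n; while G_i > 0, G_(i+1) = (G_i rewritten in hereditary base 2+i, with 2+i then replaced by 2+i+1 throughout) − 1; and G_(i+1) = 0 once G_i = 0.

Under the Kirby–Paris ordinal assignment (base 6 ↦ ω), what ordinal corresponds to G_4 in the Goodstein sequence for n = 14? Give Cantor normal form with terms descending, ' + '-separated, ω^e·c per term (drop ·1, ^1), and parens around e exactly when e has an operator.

i=0: 14 = 2^(2 + 1) + 2^2 + 2 (b=2); 2→3: 3^(3 + 1) + 3^3 + 3 = 111; 111−1 = 110
i=1: 110 = 3^(3 + 1) + 3^3 + 2 (b=3); 3→4: 4^(4 + 1) + 4^4 + 2 = 1282; 1282−1 = 1281
i=2: 1281 = 4^(4 + 1) + 4^4 + 1 (b=4); 4→5: 5^(5 + 1) + 5^5 + 1 = 18751; 18751−1 = 18750
i=3: 18750 = 5^(5 + 1) + 5^5 (b=5); 5→6: 6^(6 + 1) + 6^6 = 326592; 326592−1 = 326591
i=4: 326591 = 6^(6 + 1) + 5·6^5 + 5·6^4 + 5·6^3 + 5·6^2 + 5·6 + 5 (b=6); 6→7: 7^(7 + 1) + 5·7^5 + 5·7^4 + 5·7^3 + 5·7^2 + 5·7 + 5 = 5862841; 5862841−1 = 5862840

ω^(ω + 1) + ω^5·5 + ω^4·5 + ω^3·5 + ω^2·5 + ω·5 + 5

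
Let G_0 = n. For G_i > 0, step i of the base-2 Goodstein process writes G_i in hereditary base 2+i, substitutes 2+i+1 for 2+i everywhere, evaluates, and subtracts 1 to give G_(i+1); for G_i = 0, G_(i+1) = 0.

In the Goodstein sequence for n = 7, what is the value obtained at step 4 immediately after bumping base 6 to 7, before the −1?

G_0 = 7. HB_2(7) = 2^2 + 2 + 1. Bump = 31. G_1 = 30.
G_1 = 30. HB_3(30) = 3^3 + 3. Bump = 260. G_2 = 259.
G_2 = 259. HB_4(259) = 4^4 + 3. Bump = 3128. G_3 = 3127.
G_3 = 3127. HB_5(3127) = 5^5 + 2. Bump = 46658. G_4 = 46657.
G_4 = 46657. HB_6(46657) = 6^6 + 1. Bump = 823544. G_5 = 823543.

823544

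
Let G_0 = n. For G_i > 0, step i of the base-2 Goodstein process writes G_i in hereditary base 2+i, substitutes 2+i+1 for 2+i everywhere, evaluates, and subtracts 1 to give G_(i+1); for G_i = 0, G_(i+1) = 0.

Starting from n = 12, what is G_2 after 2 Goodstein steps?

1065

(0) 12|_2 = 2^(2 + 1) + 2^2 ↦ 3^(3 + 1) + 3^3|_3 = 108 ⇒ 107
(1) 107|_3 = 3^(3 + 1) + 2·3^2 + 2·3 + 2 ↦ 4^(4 + 1) + 2·4^2 + 2·4 + 2|_4 = 1066 ⇒ 1065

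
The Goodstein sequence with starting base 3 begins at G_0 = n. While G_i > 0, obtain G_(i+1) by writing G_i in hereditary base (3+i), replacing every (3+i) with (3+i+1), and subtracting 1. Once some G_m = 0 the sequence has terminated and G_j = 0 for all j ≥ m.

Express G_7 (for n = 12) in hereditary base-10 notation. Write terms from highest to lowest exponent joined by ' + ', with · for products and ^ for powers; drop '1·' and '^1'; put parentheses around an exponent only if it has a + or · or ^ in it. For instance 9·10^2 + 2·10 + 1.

7·10 + 5

i=0: 12 = 3^2 + 3 (b=3); 3→4: 4^2 + 4 = 20; 20−1 = 19
i=1: 19 = 4^2 + 3 (b=4); 4→5: 5^2 + 3 = 28; 28−1 = 27
i=2: 27 = 5^2 + 2 (b=5); 5→6: 6^2 + 2 = 38; 38−1 = 37
i=3: 37 = 6^2 + 1 (b=6); 6→7: 7^2 + 1 = 50; 50−1 = 49
i=4: 49 = 7^2 (b=7); 7→8: 8^2 = 64; 64−1 = 63
i=5: 63 = 7·8 + 7 (b=8); 8→9: 7·9 + 7 = 70; 70−1 = 69
i=6: 69 = 7·9 + 6 (b=9); 9→10: 7·10 + 6 = 76; 76−1 = 75
i=7: 75 = 7·10 + 5 (b=10); 10→11: 7·11 + 5 = 82; 82−1 = 81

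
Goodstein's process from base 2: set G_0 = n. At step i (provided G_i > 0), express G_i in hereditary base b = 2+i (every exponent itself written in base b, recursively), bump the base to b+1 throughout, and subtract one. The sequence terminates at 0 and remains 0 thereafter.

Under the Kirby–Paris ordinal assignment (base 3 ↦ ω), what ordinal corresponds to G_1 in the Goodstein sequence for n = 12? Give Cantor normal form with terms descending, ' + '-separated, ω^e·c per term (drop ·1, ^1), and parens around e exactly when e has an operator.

ω^(ω + 1) + ω^2·2 + ω·2 + 2

(0) 12|_2 = 2^(2 + 1) + 2^2 ↦ 3^(3 + 1) + 3^3|_3 = 108 ⇒ 107
(1) 107|_3 = 3^(3 + 1) + 2·3^2 + 2·3 + 2 ↦ 4^(4 + 1) + 2·4^2 + 2·4 + 2|_4 = 1066 ⇒ 1065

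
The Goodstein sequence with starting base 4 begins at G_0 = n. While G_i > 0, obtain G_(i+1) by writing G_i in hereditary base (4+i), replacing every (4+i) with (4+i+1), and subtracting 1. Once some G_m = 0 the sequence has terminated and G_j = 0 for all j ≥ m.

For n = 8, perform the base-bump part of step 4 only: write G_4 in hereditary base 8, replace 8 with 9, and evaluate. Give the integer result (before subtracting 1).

(0) 8|_4 = 2·4 ↦ 2·5|_5 = 10 ⇒ 9
(1) 9|_5 = 5 + 4 ↦ 6 + 4|_6 = 10 ⇒ 9
(2) 9|_6 = 6 + 3 ↦ 7 + 3|_7 = 10 ⇒ 9
(3) 9|_7 = 7 + 2 ↦ 8 + 2|_8 = 10 ⇒ 9
(4) 9|_8 = 8 + 1 ↦ 9 + 1|_9 = 10 ⇒ 9

10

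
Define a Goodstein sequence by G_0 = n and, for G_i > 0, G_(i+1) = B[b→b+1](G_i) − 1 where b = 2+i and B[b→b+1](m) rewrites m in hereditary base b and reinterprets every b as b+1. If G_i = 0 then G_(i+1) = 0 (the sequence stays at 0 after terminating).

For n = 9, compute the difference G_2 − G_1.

942

(0) 9|_2 = 2^(2 + 1) + 1 ↦ 3^(3 + 1) + 1|_3 = 82 ⇒ 81
(1) 81|_3 = 3^(3 + 1) ↦ 4^(4 + 1)|_4 = 1024 ⇒ 1023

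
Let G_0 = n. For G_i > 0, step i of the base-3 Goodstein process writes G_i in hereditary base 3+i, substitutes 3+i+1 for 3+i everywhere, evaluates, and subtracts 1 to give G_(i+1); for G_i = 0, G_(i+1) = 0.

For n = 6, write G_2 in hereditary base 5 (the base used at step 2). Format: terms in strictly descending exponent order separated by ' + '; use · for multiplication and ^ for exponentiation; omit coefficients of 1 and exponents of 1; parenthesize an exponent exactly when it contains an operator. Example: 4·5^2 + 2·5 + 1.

G_0=6  [base 3] 2·3  →[3↦4]→  2·4 = 8  −1 ⇒ G_1=7
G_1=7  [base 4] 4 + 3  →[4↦5]→  5 + 3 = 8  −1 ⇒ G_2=7
G_2=7  [base 5] 5 + 2  →[5↦6]→  6 + 2 = 8  −1 ⇒ G_3=7

5 + 2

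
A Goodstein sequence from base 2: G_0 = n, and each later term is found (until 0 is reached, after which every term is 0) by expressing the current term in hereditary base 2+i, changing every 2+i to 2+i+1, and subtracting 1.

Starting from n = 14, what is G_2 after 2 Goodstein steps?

step 0: 14 = 2^(2 + 1) + 2^2 + 2; sub 3 for 2: 3^(3 + 1) + 3^3 + 3; = 111; G_1 = 111−1 = 110
step 1: 110 = 3^(3 + 1) + 3^3 + 2; sub 4 for 3: 4^(4 + 1) + 4^4 + 2; = 1282; G_2 = 1282−1 = 1281
step 2: 1281 = 4^(4 + 1) + 4^4 + 1; sub 5 for 4: 5^(5 + 1) + 5^5 + 1; = 18751; G_3 = 18751−1 = 18750

1281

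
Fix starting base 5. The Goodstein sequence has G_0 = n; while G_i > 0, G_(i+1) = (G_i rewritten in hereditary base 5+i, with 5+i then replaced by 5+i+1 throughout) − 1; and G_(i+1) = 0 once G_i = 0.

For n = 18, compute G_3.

G_0=18  [base 5] 3·5 + 3  →[5↦6]→  3·6 + 3 = 21  −1 ⇒ G_1=20
G_1=20  [base 6] 3·6 + 2  →[6↦7]→  3·7 + 2 = 23  −1 ⇒ G_2=22
G_2=22  [base 7] 3·7 + 1  →[7↦8]→  3·8 + 1 = 25  −1 ⇒ G_3=24
G_3=24  [base 8] 3·8  →[8↦9]→  3·9 = 27  −1 ⇒ G_4=26

24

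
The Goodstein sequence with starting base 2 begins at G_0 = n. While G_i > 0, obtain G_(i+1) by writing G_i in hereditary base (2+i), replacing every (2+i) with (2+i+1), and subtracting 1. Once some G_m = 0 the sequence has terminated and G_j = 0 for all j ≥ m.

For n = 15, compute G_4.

326593

[0] 15 ≡ 2^(2 + 1) + 2^2 + 2 + 1 (base 2). Lift 3: 112. −1: 111.
[1] 111 ≡ 3^(3 + 1) + 3^3 + 3 (base 3). Lift 4: 1284. −1: 1283.
[2] 1283 ≡ 4^(4 + 1) + 4^4 + 3 (base 4). Lift 5: 18753. −1: 18752.
[3] 18752 ≡ 5^(5 + 1) + 5^5 + 2 (base 5). Lift 6: 326594. −1: 326593.
[4] 326593 ≡ 6^(6 + 1) + 6^6 + 1 (base 6). Lift 7: 6588345. −1: 6588344.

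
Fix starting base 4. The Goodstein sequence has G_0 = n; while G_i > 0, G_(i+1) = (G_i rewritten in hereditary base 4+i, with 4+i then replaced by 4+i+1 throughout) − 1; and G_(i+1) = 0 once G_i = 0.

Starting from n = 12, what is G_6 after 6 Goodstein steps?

12 —HB4→ 3·4 —bump→ 3·5 = 15 —(−1)→ 14
14 —HB5→ 2·5 + 4 —bump→ 2·6 + 4 = 16 —(−1)→ 15
15 —HB6→ 2·6 + 3 —bump→ 2·7 + 3 = 17 —(−1)→ 16
16 —HB7→ 2·7 + 2 —bump→ 2·8 + 2 = 18 —(−1)→ 17
17 —HB8→ 2·8 + 1 —bump→ 2·9 + 1 = 19 —(−1)→ 18
18 —HB9→ 2·9 —bump→ 2·10 = 20 —(−1)→ 19
19 —HB10→ 10 + 9 —bump→ 11 + 9 = 20 —(−1)→ 19

19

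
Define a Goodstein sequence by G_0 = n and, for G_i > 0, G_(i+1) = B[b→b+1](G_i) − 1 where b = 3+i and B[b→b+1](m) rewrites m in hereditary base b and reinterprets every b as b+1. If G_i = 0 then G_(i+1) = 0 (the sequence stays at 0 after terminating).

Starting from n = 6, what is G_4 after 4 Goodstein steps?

7

step 0: 6 = 2·3; sub 4 for 3: 2·4; = 8; G_1 = 8−1 = 7
step 1: 7 = 4 + 3; sub 5 for 4: 5 + 3; = 8; G_2 = 8−1 = 7
step 2: 7 = 5 + 2; sub 6 for 5: 6 + 2; = 8; G_3 = 8−1 = 7
step 3: 7 = 6 + 1; sub 7 for 6: 7 + 1; = 8; G_4 = 8−1 = 7
step 4: 7 = 7; sub 8 for 7: 8; = 8; G_5 = 8−1 = 7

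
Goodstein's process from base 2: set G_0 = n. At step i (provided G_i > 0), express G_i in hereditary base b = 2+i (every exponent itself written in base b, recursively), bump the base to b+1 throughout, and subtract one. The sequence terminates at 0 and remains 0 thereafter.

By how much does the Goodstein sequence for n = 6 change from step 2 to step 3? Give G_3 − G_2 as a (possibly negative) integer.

2868

[0] 6 ≡ 2^2 + 2 (base 2). Lift 3: 30. −1: 29.
[1] 29 ≡ 3^3 + 2 (base 3). Lift 4: 258. −1: 257.
[2] 257 ≡ 4^4 + 1 (base 4). Lift 5: 3126. −1: 3125.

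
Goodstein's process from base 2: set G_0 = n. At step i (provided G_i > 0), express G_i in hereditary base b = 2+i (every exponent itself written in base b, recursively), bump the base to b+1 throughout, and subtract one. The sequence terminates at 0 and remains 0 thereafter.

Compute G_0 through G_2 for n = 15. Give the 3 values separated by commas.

G_0 = 15. HB_2(15) = 2^(2 + 1) + 2^2 + 2 + 1. Bump = 112. G_1 = 111.
G_1 = 111. HB_3(111) = 3^(3 + 1) + 3^3 + 3. Bump = 1284. G_2 = 1283.

15, 111, 1283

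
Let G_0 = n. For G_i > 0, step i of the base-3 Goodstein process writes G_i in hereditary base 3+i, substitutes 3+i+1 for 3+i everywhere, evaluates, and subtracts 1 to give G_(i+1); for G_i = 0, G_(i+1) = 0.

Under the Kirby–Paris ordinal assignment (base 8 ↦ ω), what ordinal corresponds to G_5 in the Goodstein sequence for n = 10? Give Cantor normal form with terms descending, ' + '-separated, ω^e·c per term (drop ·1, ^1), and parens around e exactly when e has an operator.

ω·4 + 1

G_0 = 10. HB_3(10) = 3^2 + 1. Bump = 17. G_1 = 16.
G_1 = 16. HB_4(16) = 4^2. Bump = 25. G_2 = 24.
G_2 = 24. HB_5(24) = 4·5 + 4. Bump = 28. G_3 = 27.
G_3 = 27. HB_6(27) = 4·6 + 3. Bump = 31. G_4 = 30.
G_4 = 30. HB_7(30) = 4·7 + 2. Bump = 34. G_5 = 33.
G_5 = 33. HB_8(33) = 4·8 + 1. Bump = 37. G_6 = 36.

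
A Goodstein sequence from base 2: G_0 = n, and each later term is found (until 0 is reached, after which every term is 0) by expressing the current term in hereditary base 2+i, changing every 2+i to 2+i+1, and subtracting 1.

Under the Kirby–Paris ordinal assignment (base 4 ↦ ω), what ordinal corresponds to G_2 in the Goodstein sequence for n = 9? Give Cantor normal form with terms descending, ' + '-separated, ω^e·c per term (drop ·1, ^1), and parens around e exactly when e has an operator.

G_0=9  [base 2] 2^(2 + 1) + 1  →[2↦3]→  3^(3 + 1) + 1 = 82  −1 ⇒ G_1=81
G_1=81  [base 3] 3^(3 + 1)  →[3↦4]→  4^(4 + 1) = 1024  −1 ⇒ G_2=1023

ω^ω·3 + ω^3·3 + ω^2·3 + ω·3 + 3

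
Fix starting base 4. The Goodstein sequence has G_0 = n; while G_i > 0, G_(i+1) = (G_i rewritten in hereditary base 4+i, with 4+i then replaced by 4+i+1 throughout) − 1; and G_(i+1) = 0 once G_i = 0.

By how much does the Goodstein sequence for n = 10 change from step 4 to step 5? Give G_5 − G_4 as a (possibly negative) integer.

(0) 10|_4 = 2·4 + 2 ↦ 2·5 + 2|_5 = 12 ⇒ 11
(1) 11|_5 = 2·5 + 1 ↦ 2·6 + 1|_6 = 13 ⇒ 12
(2) 12|_6 = 2·6 ↦ 2·7|_7 = 14 ⇒ 13
(3) 13|_7 = 7 + 6 ↦ 8 + 6|_8 = 14 ⇒ 13
(4) 13|_8 = 8 + 5 ↦ 9 + 5|_9 = 14 ⇒ 13

0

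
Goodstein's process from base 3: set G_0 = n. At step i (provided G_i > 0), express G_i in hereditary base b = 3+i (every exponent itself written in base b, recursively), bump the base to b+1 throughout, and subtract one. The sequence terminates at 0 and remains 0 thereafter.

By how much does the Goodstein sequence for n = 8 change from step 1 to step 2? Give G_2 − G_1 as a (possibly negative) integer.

8 —HB3→ 2·3 + 2 —bump→ 2·4 + 2 = 10 —(−1)→ 9
9 —HB4→ 2·4 + 1 —bump→ 2·5 + 1 = 11 —(−1)→ 10

1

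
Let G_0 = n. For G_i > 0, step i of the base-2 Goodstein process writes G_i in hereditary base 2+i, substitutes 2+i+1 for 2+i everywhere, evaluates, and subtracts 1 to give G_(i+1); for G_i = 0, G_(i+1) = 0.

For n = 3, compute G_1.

step 0: 3 = 2 + 1; sub 3 for 2: 3 + 1; = 4; G_1 = 4−1 = 3
step 1: 3 = 3; sub 4 for 3: 4; = 4; G_2 = 4−1 = 3

3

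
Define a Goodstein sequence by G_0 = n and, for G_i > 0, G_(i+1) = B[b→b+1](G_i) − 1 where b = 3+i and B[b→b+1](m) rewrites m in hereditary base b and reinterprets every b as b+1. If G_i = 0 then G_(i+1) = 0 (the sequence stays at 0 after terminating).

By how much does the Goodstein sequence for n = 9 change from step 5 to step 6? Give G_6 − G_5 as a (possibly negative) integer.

i=0: 9 = 3^2 (b=3); 3→4: 4^2 = 16; 16−1 = 15
i=1: 15 = 3·4 + 3 (b=4); 4→5: 3·5 + 3 = 18; 18−1 = 17
i=2: 17 = 3·5 + 2 (b=5); 5→6: 3·6 + 2 = 20; 20−1 = 19
i=3: 19 = 3·6 + 1 (b=6); 6→7: 3·7 + 1 = 22; 22−1 = 21
i=4: 21 = 3·7 (b=7); 7→8: 3·8 = 24; 24−1 = 23
i=5: 23 = 2·8 + 7 (b=8); 8→9: 2·9 + 7 = 25; 25−1 = 24

1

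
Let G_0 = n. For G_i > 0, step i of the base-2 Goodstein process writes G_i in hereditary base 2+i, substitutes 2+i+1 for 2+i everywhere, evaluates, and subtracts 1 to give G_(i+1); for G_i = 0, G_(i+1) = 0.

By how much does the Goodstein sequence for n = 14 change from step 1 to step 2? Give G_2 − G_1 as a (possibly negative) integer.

i=0: 14 = 2^(2 + 1) + 2^2 + 2 (b=2); 2→3: 3^(3 + 1) + 3^3 + 3 = 111; 111−1 = 110
i=1: 110 = 3^(3 + 1) + 3^3 + 2 (b=3); 3→4: 4^(4 + 1) + 4^4 + 2 = 1282; 1282−1 = 1281

1171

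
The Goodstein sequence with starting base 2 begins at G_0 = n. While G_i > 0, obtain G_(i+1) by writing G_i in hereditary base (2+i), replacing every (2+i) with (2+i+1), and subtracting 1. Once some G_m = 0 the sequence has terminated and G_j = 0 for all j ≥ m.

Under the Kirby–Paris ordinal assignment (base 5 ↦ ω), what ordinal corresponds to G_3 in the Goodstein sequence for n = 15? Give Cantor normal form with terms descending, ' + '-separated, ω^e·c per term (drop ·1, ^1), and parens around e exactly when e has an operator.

step 0: 15 = 2^(2 + 1) + 2^2 + 2 + 1; sub 3 for 2: 3^(3 + 1) + 3^3 + 3 + 1; = 112; G_1 = 112−1 = 111
step 1: 111 = 3^(3 + 1) + 3^3 + 3; sub 4 for 3: 4^(4 + 1) + 4^4 + 4; = 1284; G_2 = 1284−1 = 1283
step 2: 1283 = 4^(4 + 1) + 4^4 + 3; sub 5 for 4: 5^(5 + 1) + 5^5 + 3; = 18753; G_3 = 18753−1 = 18752

ω^(ω + 1) + ω^ω + 2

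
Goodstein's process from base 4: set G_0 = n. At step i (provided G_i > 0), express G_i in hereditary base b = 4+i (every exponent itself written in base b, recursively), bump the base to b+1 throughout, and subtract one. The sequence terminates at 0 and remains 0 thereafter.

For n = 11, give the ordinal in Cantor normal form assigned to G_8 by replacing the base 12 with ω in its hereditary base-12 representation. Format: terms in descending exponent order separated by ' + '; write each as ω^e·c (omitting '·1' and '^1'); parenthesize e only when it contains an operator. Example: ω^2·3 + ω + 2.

(0) 11|_4 = 2·4 + 3 ↦ 2·5 + 3|_5 = 13 ⇒ 12
(1) 12|_5 = 2·5 + 2 ↦ 2·6 + 2|_6 = 14 ⇒ 13
(2) 13|_6 = 2·6 + 1 ↦ 2·7 + 1|_7 = 15 ⇒ 14
(3) 14|_7 = 2·7 ↦ 2·8|_8 = 16 ⇒ 15
(4) 15|_8 = 8 + 7 ↦ 9 + 7|_9 = 16 ⇒ 15
(5) 15|_9 = 9 + 6 ↦ 10 + 6|_10 = 16 ⇒ 15
(6) 15|_10 = 10 + 5 ↦ 11 + 5|_11 = 16 ⇒ 15
(7) 15|_11 = 11 + 4 ↦ 12 + 4|_12 = 16 ⇒ 15
(8) 15|_12 = 12 + 3 ↦ 13 + 3|_13 = 16 ⇒ 15

ω + 3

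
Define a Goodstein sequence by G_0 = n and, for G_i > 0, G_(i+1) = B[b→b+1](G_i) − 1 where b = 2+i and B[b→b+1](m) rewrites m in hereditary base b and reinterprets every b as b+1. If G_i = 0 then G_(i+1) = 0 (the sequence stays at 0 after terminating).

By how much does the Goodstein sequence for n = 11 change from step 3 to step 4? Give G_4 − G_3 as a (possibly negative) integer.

264310

11 —HB2→ 2^(2 + 1) + 2 + 1 —bump→ 3^(3 + 1) + 3 + 1 = 85 —(−1)→ 84
84 —HB3→ 3^(3 + 1) + 3 —bump→ 4^(4 + 1) + 4 = 1028 —(−1)→ 1027
1027 —HB4→ 4^(4 + 1) + 3 —bump→ 5^(5 + 1) + 3 = 15628 —(−1)→ 15627
15627 —HB5→ 5^(5 + 1) + 2 —bump→ 6^(6 + 1) + 2 = 279938 —(−1)→ 279937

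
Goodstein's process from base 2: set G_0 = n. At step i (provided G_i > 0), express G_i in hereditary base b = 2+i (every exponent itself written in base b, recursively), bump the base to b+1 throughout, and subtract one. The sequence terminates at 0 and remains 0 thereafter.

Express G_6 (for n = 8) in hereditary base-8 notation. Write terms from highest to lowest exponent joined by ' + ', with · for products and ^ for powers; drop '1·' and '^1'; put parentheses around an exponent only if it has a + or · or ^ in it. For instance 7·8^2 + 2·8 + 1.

2·8^8 + 2·8^2 + 8 + 3

[0] 8 ≡ 2^(2 + 1) (base 2). Lift 3: 81. −1: 80.
[1] 80 ≡ 2·3^3 + 2·3^2 + 2·3 + 2 (base 3). Lift 4: 554. −1: 553.
[2] 553 ≡ 2·4^4 + 2·4^2 + 2·4 + 1 (base 4). Lift 5: 6311. −1: 6310.
[3] 6310 ≡ 2·5^5 + 2·5^2 + 2·5 (base 5). Lift 6: 93396. −1: 93395.
[4] 93395 ≡ 2·6^6 + 2·6^2 + 6 + 5 (base 6). Lift 7: 1647196. −1: 1647195.
[5] 1647195 ≡ 2·7^7 + 2·7^2 + 7 + 4 (base 7). Lift 8: 33554572. −1: 33554571.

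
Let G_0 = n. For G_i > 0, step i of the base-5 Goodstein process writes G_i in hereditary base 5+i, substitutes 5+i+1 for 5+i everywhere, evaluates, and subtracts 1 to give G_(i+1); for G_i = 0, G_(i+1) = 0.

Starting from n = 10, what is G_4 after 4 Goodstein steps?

[0] 10 ≡ 2·5 (base 5). Lift 6: 12. −1: 11.
[1] 11 ≡ 6 + 5 (base 6). Lift 7: 12. −1: 11.
[2] 11 ≡ 7 + 4 (base 7). Lift 8: 12. −1: 11.
[3] 11 ≡ 8 + 3 (base 8). Lift 9: 12. −1: 11.
[4] 11 ≡ 9 + 2 (base 9). Lift 10: 12. −1: 11.

11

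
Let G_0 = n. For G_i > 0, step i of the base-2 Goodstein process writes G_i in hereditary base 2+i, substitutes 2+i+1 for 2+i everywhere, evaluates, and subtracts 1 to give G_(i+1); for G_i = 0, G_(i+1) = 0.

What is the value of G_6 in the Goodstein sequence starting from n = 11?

134217727

11 —HB2→ 2^(2 + 1) + 2 + 1 —bump→ 3^(3 + 1) + 3 + 1 = 85 —(−1)→ 84
84 —HB3→ 3^(3 + 1) + 3 —bump→ 4^(4 + 1) + 4 = 1028 —(−1)→ 1027
1027 —HB4→ 4^(4 + 1) + 3 —bump→ 5^(5 + 1) + 3 = 15628 —(−1)→ 15627
15627 —HB5→ 5^(5 + 1) + 2 —bump→ 6^(6 + 1) + 2 = 279938 —(−1)→ 279937
279937 —HB6→ 6^(6 + 1) + 1 —bump→ 7^(7 + 1) + 1 = 5764802 —(−1)→ 5764801
5764801 —HB7→ 7^(7 + 1) —bump→ 8^(8 + 1) = 134217728 —(−1)→ 134217727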